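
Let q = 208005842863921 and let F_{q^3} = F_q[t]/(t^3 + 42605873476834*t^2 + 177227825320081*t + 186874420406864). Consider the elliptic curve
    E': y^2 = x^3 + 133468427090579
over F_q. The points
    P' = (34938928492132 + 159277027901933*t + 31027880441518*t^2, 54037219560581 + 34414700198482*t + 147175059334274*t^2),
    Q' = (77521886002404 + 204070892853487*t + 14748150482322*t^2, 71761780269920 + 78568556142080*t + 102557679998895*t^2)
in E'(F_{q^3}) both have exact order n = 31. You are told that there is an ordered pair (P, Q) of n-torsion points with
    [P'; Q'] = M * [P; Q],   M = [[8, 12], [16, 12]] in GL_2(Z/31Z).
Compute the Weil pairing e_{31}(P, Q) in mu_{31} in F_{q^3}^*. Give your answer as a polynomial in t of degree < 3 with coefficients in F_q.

Alternating bilinearity on E[31] (values in mu_{31} in F_{208005842863921^3}) gives e(P',Q') = e(P,Q)^det(M).
8*12 - 12*16 = -96; reduced mod 31: det = 28, inverse 10.
Double-and-add over 11111: 5-1 doublings, 5-1 additions; each step l_{T,T}/v_{2T} or l_{T,P'}/v at Q'+S for random S.
Result: e(P',Q') = 59279971555171 + 38051671078256*t + 114918244380538*t^2.
Raise to 10: e(P,Q) = 13407525593472 + 56480639274693*t + 174252970832433*t^2 in mu_{31}.

13407525593472 + 56480639274693*t + 174252970832433*t^2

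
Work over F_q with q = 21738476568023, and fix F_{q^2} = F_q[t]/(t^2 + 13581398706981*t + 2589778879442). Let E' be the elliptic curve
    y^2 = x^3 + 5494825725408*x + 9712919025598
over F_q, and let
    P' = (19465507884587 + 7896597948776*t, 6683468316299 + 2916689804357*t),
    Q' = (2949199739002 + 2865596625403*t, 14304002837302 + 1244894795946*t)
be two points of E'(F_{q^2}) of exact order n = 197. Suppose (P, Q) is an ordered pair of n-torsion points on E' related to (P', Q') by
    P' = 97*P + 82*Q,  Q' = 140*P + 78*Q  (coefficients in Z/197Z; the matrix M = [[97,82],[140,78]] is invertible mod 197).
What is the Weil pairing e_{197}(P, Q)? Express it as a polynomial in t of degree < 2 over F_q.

Under M = [[97,82],[140,78]] in GL_2(Z/197), e_{197}(P',Q') = e_{197}(P,Q)^(97*78-82*140 mod 197).
So e_{197}(P,Q) = e_{197}(P',Q')^{144}, since 26*144 = 1 mod 197.
Run Miller on y^2=x^3+5494825725408*x+9712919025598 over F_{21738476568023}: ladder 11000101 (8 bits); e = f_P(D_Q)/f_Q(D_P).
Miller gives e_{197}(P',Q') = 9076682012134 + 2783668937970*t in F_{21738476568023^2}.
(9076682012134 + 2783668937970*t)^{144} mod (21738476568023,f) = 16077298957776 + 17497491439619*t.

16077298957776 + 17497491439619*t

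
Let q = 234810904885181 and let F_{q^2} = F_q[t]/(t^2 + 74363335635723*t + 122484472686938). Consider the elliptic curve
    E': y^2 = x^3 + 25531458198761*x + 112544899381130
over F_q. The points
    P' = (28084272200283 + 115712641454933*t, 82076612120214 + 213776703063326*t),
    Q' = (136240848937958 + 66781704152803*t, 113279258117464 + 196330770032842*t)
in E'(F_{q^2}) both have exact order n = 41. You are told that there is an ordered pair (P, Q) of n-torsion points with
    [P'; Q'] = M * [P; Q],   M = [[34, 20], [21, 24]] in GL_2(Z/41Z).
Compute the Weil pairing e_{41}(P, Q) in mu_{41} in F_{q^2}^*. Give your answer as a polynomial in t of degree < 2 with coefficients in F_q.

233492539040651 + 209898028224301*t

e_{41} is bilinear + alternating on E[41], so e_{41}(34*P + 20*Q, 21*P + 24*Q) = e_{41}(P,Q)^(34*24-20*21).
So e_{41}(P,Q) = e_{41}(P',Q')^{38}, since 27*38 = 1 mod 41.
n = 41 = (101001)_2 (6 bits, wt 3); accumulate f_{41,P'}(Q'+S)/f_{41,P'}(S) along the 5-step ladder.
f_P(D_Q)/f_Q(D_P) = 39514231719914 + 107098405046456*t.
Raise to 38: e(P,Q) = 233492539040651 + 209898028224301*t in mu_{41}.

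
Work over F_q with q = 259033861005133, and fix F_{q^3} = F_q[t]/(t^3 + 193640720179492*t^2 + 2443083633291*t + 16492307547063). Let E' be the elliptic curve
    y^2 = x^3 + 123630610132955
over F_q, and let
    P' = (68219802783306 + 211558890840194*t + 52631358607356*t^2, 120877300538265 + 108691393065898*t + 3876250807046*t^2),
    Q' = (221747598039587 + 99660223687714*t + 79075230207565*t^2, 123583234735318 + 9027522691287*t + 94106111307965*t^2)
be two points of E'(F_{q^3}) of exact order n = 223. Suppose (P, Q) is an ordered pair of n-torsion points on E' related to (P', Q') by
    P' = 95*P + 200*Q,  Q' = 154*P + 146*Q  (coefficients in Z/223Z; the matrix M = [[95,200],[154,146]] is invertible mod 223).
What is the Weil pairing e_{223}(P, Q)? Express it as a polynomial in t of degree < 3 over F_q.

e_{223}(aP+bQ,cP+dQ) = e_{223}(P,Q)^(ad-bc); with (a,b,c,d)=(95,200,154,146) this gives the det-223 law.
Hence e(P,Q) = e(P',Q')^{62} where 62 = 18^{-1} mod 223.
Double-and-add over 11011111: 8-1 doublings, 7-1 additions; each step l_{T,T}/v_{2T} or l_{T,P'}/v at Q'+S for random S.
The quotient is 121842301595628 + 57145900538872*t + 44663851270098*t^2.
Raise to 62: e(P,Q) = 114833681899663 + 147497952247427*t + 16801506449427*t^2 in mu_{223}.

114833681899663 + 147497952247427*t + 16801506449427*t^2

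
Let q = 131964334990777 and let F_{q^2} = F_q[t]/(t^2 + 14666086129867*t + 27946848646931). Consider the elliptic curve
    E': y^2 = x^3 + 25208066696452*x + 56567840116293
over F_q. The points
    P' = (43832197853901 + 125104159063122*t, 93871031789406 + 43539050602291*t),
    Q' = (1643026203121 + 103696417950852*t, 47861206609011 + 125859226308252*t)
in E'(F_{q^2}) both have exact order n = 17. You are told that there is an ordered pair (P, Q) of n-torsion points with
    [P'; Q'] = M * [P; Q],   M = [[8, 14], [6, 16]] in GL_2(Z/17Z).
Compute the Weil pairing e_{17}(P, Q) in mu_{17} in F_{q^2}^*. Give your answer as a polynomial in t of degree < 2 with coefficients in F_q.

32181679952449 + 56446075279791*t

Under M = [[8,14],[6,16]] in GL_2(Z/17), e_{17}(P',Q') = e_{17}(P,Q)^(8*16-14*6 mod 17).
det M = 8*16 - 14*6 = 44 = 10 (mod 17); 10^{-1} = 12 (mod 17).
Double-and-add over 10001: 5-1 doublings, 2-1 additions; each step l_{T,T}/v_{2T} or l_{T,P'}/v at Q'+S for random S.
f_P(D_Q)/f_Q(D_P) = 30287043623909 + 115846762696520*t.
Finally e_{17}(P,Q) = 32181679952449 + 56446075279791*t.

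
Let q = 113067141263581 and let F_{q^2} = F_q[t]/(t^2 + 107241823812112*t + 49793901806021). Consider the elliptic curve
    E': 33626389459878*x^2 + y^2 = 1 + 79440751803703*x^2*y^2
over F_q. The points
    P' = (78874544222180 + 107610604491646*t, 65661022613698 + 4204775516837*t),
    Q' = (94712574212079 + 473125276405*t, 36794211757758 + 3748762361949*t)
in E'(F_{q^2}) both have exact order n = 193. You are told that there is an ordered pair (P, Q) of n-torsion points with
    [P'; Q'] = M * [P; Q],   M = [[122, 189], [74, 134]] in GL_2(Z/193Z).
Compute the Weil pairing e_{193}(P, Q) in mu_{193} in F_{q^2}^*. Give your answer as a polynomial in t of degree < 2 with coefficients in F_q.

Since e_{193}(P,P)=e_{193}(Q,Q)=1 and e_{193}(Q,P)=e_{193}(P,Q)^{-1}, expanding e_{193}(122*P + 189*Q,74*P + 134*Q) leaves e(P,Q)^det(M).
det(M) mod 193 = 46; its inverse in (Z/193)^* is 21 (check: 46*21 mod 193 = 1).
Edwards a_E,d_E -> Montgomery A=0,B=93256012405291 -> Weierstrass 109978804481436,0 via alpha=0,beta=16813194729939.
Build f_{193,P'} and f_{193,Q'} via the 8-bit ladder of 193=11000001_2; evaluate at shifted divisors; quotient in F_{113067141263581^2}.
f_P(D_Q)/f_Q(D_P) = 57497487831111 + 24351799492832*t.
e_{193}(P,Q) = (57497487831111 + 24351799492832*t)^{21} = 82903883435472 + 71737446220301*t.

82903883435472 + 71737446220301*t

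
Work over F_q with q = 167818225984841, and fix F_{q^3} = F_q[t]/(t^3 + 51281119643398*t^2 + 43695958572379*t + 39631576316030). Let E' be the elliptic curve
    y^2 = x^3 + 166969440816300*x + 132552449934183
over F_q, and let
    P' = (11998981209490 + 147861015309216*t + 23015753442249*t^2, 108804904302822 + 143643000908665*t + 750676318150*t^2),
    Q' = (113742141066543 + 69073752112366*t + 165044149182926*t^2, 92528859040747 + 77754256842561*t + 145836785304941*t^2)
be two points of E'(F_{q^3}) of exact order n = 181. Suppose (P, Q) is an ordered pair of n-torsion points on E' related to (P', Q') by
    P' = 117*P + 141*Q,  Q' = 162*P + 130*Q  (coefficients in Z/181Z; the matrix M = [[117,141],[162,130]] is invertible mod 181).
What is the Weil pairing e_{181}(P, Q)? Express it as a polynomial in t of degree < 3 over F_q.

Since e_{181}(P,P)=e_{181}(Q,Q)=1 and e_{181}(Q,P)=e_{181}(P,Q)^{-1}, expanding e_{181}(117*P + 141*Q,162*P + 130*Q) leaves e(P,Q)^det(M).
117*130 - 141*162 = -7632; reduced mod 181: det = 151, inverse 6.
Build f_{181,P'} and f_{181,Q'} via the 8-bit ladder of 181=10110101_2; evaluate at shifted divisors; quotient in F_{167818225984841^3}.
f_P(D_Q)/f_Q(D_P) = 135955985364772 + 160666249358921*t + 19885199561850*t^2.
Thus e_{181}(P,Q) = 112498647373995 + 159423205531154*t + 48588164757027*t^2.

112498647373995 + 159423205531154*t + 48588164757027*t^2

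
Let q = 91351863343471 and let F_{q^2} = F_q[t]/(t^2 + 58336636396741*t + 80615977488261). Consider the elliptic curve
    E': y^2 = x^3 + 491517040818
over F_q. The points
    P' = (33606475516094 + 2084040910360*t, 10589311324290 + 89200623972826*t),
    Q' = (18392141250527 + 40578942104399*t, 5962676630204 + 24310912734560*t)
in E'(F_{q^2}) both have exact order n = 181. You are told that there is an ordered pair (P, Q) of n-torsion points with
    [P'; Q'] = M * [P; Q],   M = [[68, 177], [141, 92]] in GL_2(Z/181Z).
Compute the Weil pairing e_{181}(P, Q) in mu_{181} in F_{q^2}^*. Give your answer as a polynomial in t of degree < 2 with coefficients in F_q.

24377923123504 + 25860893823581*t

e_{181} is bilinear + alternating on E[181], so e_{181}(68*P + 177*Q, 141*P + 92*Q) = e_{181}(P,Q)^(68*92-177*141).
det(M) mod 181 = 123; its inverse in (Z/181)^* is 78 (check: 123*78 mod 181 = 1).
n = 181 = (10110101)_2 (8 bits, wt 5); accumulate f_{181,P'}(Q'+S)/f_{181,P'}(S) along the 7-step ladder.
So e_{181}(P',Q') = 81354190054185 + 76504038317123*t.
Finally e_{181}(P,Q) = 24377923123504 + 25860893823581*t.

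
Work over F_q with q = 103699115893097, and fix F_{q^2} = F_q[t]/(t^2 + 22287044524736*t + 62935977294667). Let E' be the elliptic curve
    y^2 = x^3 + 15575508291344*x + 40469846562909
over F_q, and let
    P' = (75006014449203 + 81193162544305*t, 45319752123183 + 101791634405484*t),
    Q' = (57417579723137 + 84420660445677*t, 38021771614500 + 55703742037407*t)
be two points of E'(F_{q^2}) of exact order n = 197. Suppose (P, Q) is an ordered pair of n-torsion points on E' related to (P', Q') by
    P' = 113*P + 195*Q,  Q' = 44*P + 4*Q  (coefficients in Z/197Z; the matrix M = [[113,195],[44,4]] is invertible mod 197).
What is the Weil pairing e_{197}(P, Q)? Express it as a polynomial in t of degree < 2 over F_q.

Alternating bilinearity on E[197] (values in mu_{197} in F_{103699115893097^2}) gives e(P',Q') = e(P,Q)^det(M).
Inverting 146 mod 197: 112. Thus e_{197}(P,Q) = e(P',Q')^{112}.
n = 197 = (11000101)_2 (8 bits, wt 4); accumulate f_{197,P'}(Q'+S)/f_{197,P'}(S) along the 7-step ladder.
f_P(D_Q)/f_Q(D_P) = 95670387034027 + 808281223834*t.
e_{197}(P,Q) = (95670387034027 + 808281223834*t)^{112} = 23166057519297 + 93570576537886*t.

23166057519297 + 93570576537886*t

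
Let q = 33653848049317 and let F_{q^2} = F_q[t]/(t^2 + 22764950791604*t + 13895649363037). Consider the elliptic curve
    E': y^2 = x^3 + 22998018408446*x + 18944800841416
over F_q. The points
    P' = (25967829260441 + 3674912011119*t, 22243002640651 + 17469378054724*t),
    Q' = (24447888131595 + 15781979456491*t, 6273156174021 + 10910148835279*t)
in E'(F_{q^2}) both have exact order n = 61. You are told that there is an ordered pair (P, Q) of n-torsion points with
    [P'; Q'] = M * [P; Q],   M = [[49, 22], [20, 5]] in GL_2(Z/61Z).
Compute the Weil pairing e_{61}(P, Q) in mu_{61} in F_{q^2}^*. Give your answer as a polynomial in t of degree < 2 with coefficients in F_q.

24639224881138 + 740023855181*t

e_{61}(aP+bQ,cP+dQ) = e_{61}(P,Q)^(ad-bc); with (a,b,c,d)=(49,22,20,5) this gives the det-61 law.
det(M) mod 61 = 49; its inverse in (Z/61)^* is 5 (check: 49*5 mod 61 = 1).
n = 61 = (111101)_2 (6 bits, wt 5); accumulate f_{61,P'}(Q'+S)/f_{61,P'}(S) along the 5-step ladder.
Result: e(P',Q') = 3803902335420 + 19868951936312*t.
Raise to 5: e(P,Q) = 24639224881138 + 740023855181*t in mu_{61}.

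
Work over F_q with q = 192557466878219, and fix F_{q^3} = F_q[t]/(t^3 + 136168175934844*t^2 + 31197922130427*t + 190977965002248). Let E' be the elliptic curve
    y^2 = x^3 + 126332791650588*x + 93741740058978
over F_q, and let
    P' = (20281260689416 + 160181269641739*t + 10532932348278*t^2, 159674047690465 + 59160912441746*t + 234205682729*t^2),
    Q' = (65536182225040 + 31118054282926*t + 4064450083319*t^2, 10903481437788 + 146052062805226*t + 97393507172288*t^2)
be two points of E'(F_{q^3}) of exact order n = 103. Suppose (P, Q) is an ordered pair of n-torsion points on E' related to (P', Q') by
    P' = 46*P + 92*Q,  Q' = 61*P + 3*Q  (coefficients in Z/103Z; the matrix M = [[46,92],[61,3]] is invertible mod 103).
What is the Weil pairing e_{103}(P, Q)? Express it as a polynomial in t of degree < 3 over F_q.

178707672950349 + 139808588492903*t + 35729374209416*t^2

e_{103} is bilinear + alternating on E[103], so e_{103}(46*P + 92*Q, 61*P + 3*Q) = e_{103}(P,Q)^(46*3-92*61).
det M = 46*3 - 92*61 = -5474 = 88 (mod 103); 88^{-1} = 48 (mod 103).
Double-and-add over 1100111: 7-1 doublings, 5-1 additions; each step l_{T,T}/v_{2T} or l_{T,P'}/v at Q'+S for random S.
The quotient is 152873951668708 + 78774487362728*t + 72414000129046*t^2.
(152873951668708 + 78774487362728*t + 72414000129046*t^2)^{48} mod (192557466878219,f) = 178707672950349 + 139808588492903*t + 35729374209416*t^2.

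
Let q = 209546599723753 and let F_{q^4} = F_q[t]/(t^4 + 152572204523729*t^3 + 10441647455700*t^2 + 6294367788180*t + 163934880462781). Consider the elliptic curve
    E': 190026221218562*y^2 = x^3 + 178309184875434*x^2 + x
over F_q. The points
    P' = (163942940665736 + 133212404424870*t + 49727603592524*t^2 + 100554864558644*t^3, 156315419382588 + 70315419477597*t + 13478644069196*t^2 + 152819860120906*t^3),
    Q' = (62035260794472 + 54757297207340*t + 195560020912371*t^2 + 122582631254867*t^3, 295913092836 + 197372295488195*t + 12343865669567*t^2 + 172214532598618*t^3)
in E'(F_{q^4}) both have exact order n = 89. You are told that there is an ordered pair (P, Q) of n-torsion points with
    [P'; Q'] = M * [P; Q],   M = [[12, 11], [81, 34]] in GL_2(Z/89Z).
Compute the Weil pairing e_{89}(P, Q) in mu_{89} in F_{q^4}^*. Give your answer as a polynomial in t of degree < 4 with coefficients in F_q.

24417752207988 + 160371073803932*t + 208749347520790*t^2 + 171488233981725*t^3

Under M = [[12,11],[81,34]] in GL_2(Z/89), e_{89}(P',Q') = e_{89}(P,Q)^(12*34-11*81 mod 89).
Inverting 51 mod 89: 7. Thus e_{89}(P,Q) = e(P',Q')^{7}.
(x,y)|->(72218380001507x+205107840647589,72218380001507y) sends E' to y^2=x^3+39157527396464*x+96672894866648.
Double-and-add over 1011001: 7-1 doublings, 4-1 additions; each step l_{T,T}/v_{2T} or l_{T,P'}/v at Q'+S for random S.
Result: e(P',Q') = 208324106422860 + 73463774119537*t + 181383904135000*t^2 + 73959386817794*t^3.
Raise to 7: e(P,Q) = 24417752207988 + 160371073803932*t + 208749347520790*t^2 + 171488233981725*t^3 in mu_{89}.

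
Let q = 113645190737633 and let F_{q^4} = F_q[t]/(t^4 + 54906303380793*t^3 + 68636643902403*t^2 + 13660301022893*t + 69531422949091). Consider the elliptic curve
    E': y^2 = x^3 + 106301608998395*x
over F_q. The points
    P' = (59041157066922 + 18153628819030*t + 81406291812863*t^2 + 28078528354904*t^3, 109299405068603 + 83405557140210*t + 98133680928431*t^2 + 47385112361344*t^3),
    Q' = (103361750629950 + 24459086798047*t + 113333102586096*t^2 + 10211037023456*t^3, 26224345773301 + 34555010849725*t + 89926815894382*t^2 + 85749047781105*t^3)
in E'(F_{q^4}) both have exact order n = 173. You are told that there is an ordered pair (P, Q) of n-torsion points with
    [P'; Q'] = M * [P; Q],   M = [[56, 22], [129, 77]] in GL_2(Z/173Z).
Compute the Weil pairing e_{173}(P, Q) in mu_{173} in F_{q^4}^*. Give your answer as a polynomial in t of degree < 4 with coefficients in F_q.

Since e_{173}(P,P)=e_{173}(Q,Q)=1 and e_{173}(Q,P)=e_{173}(P,Q)^{-1}, expanding e_{173}(56*P + 22*Q,129*P + 77*Q) leaves e(P,Q)^det(M).
So e_{173}(P,Q) = e_{173}(P',Q')^{25}, since 90*25 = 1 mod 173.
Build f_{173,P'} and f_{173,Q'} via the 8-bit ladder of 173=10101101_2; evaluate at shifted divisors; quotient in F_{113645190737633^4}.
The quotient is 6511358484363 + 76574598841420*t + 48938990465754*t^2 + 103317387691848*t^3.
Raise to 25: e(P,Q) = 78076503228460 + 61719267468953*t + 89737647049917*t^2 + 38363550963500*t^3 in mu_{173}.

78076503228460 + 61719267468953*t + 89737647049917*t^2 + 38363550963500*t^3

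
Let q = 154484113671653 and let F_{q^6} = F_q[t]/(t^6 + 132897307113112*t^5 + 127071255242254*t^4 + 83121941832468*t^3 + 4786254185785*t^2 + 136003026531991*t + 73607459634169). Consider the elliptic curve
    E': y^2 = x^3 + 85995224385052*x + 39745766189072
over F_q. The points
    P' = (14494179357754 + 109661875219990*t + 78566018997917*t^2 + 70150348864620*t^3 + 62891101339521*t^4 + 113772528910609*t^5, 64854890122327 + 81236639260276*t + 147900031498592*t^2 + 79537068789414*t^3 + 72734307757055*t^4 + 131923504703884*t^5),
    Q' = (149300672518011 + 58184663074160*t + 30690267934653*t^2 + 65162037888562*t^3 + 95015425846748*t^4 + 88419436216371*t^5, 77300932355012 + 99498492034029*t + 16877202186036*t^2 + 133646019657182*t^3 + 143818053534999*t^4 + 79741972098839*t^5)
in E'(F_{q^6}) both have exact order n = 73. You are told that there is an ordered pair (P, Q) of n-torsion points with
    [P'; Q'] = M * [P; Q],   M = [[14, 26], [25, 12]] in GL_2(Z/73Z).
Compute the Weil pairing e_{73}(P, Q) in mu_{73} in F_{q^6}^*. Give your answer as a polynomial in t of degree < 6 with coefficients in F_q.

Under M = [[14,26],[25,12]] in GL_2(Z/73), e_{73}(P',Q') = e_{73}(P,Q)^(14*12-26*25 mod 73).
det M = 14*12 - 26*25 = -482 = 29 (mod 73); 29^{-1} = 68 (mod 73).
Run Miller on y^2=x^3+85995224385052*x+39745766189072 over F_{154484113671653}: ladder 1001001 (7 bits); e = f_P(D_Q)/f_Q(D_P).
f_P(D_Q)/f_Q(D_P) = 80941435107188 + 24538337276564*t + 113870245480956*t^2 + 93209739320646*t^3 + 61169259293556*t^4 + 114975971508686*t^5.
(80941435107188 + 24538337276564*t + 113870245480956*t^2 + 93209739320646*t^3 + 61169259293556*t^4 + 114975971508686*t^5)^{68} mod (154484113671653,f) = 142899394255407 + 15675495969892*t + 150720861343837*t^2 + 141355964806219*t^3 + 132876782785105*t^4 + 69797662466534*t^5.

142899394255407 + 15675495969892*t + 150720861343837*t^2 + 141355964806219*t^3 + 132876782785105*t^4 + 69797662466534*t^5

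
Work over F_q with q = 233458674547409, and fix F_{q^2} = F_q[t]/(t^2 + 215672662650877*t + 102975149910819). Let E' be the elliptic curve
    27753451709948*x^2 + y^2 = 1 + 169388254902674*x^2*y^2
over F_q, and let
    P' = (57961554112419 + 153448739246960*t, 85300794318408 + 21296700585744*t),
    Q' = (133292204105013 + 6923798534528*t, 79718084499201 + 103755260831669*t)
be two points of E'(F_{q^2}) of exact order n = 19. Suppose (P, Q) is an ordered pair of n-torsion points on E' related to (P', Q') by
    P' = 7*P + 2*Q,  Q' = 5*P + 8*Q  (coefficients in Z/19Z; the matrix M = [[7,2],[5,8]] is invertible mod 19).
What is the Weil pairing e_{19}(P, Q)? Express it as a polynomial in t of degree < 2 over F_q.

The 19-Weil pairing on E[19] over F_{233458674547409} is alternating-bilinear: e_{19}(P',Q') = e_{19}(P,Q)^det(M).
Inverting 8 mod 19: 12. Thus e_{19}(P,Q) = e(P',Q')^{12}.
Edwards a_E,d_E -> Montgomery A=232987894146738,B=148127292974259 -> Weierstrass 134646065332579,11805544762780 via alpha=188496067467043,beta=81320636475523.
Miller loop for e_{19} over F_{233458674547409^2}: bits of 19 = 10011; 4 double steps + 2 add steps, l/v at each.
Miller gives e_{19}(P',Q') = 74983351522249 + 81299041365757*t in F_{233458674547409^2}.
Thus e_{19}(P,Q) = 128029524672101 + 29288712829451*t.

128029524672101 + 29288712829451*t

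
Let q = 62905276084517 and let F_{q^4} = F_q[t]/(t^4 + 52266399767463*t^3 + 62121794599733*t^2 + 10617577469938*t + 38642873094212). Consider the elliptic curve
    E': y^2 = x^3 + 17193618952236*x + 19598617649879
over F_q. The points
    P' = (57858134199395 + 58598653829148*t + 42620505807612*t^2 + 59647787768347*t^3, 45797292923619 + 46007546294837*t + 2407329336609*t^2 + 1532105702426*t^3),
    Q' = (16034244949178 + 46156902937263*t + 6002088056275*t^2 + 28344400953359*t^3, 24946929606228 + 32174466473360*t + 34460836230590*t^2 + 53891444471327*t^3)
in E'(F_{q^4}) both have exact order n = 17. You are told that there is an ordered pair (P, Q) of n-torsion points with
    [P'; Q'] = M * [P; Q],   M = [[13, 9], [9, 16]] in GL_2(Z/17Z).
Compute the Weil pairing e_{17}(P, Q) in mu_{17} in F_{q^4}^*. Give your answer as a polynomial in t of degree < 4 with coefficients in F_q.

e_{17}(aP+bQ,cP+dQ) = e_{17}(P,Q)^(ad-bc); with (a,b,c,d)=(13,9,9,16) this gives the det-17 law.
So e_{17}(P,Q) = e_{17}(P',Q')^{15}, since 8*15 = 1 mod 17.
Build f_{17,P'} and f_{17,Q'} via the 5-bit ladder of 17=10001_2; evaluate at shifted divisors; quotient in F_{62905276084517^4}.
f_P(D_Q)/f_Q(D_P) = 43934460973977 + 62108609334249*t + 13190201970652*t^2 + 37284733344019*t^3.
Finally e_{17}(P,Q) = 22036346997329 + 186824584142*t + 41813410442471*t^2 + 17687718113991*t^3.

22036346997329 + 186824584142*t + 41813410442471*t^2 + 17687718113991*t^3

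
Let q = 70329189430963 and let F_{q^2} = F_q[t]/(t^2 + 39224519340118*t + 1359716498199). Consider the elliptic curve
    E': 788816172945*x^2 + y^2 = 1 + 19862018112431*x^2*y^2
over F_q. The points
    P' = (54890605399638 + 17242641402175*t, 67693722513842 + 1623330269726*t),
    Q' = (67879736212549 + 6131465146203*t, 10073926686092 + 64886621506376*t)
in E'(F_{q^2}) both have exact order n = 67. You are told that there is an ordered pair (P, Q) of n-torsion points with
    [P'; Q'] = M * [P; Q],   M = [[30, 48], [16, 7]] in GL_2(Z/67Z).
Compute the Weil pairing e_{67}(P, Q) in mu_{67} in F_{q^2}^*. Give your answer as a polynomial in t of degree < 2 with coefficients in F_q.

52039709373439 + 49062077215020*t

Alternating bilinearity on E[67] (values in mu_{67} in F_{70329189430963^2}) gives e(P',Q') = e(P,Q)^det(M).
Hence e(P,Q) = e(P',Q')^{3} where 3 = 45^{-1} mod 67.
Edwards->Montgomery: u=(1+y)/(1-y), v=u/x -> 64456967352508v^2=u^3+5900511761338u^2+u; then x_W=30396294230610u+50327932001538: y^2=x^3+13398298279706*x+60704226395196.
Build f_{67,P'} and f_{67,Q'} via the 7-bit ladder of 67=1000011_2; evaluate at shifted divisors; quotient in F_{70329189430963^2}.
The quotient is 60519272751749 + 63451617217412*t.
e_{67}(P,Q) = (60519272751749 + 63451617217412*t)^{3} = 52039709373439 + 49062077215020*t.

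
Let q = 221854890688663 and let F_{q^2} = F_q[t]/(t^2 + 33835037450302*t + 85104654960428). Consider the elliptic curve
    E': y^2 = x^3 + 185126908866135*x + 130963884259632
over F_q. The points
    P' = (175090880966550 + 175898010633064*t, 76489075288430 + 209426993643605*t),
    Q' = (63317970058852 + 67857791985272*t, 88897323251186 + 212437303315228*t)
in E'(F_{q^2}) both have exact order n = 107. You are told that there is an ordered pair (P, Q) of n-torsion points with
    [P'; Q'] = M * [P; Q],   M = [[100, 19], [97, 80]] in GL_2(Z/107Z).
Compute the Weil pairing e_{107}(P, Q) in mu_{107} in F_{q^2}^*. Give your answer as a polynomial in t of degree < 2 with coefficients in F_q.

Under M = [[100,19],[97,80]] in GL_2(Z/107), e_{107}(P',Q') = e_{107}(P,Q)^(100*80-19*97 mod 107).
So e_{107}(P,Q) = e_{107}(P',Q')^{24}, since 58*24 = 1 mod 107.
Run Miller on y^2=x^3+185126908866135*x+130963884259632 over F_{221854890688663}: ladder 1101011 (7 bits); e = f_P(D_Q)/f_Q(D_P).
The quotient is 34091330195033 + 73761473683084*t.
Raise to 24: e(P,Q) = 57159948925921 + 157870424529024*t in mu_{107}.

57159948925921 + 157870424529024*t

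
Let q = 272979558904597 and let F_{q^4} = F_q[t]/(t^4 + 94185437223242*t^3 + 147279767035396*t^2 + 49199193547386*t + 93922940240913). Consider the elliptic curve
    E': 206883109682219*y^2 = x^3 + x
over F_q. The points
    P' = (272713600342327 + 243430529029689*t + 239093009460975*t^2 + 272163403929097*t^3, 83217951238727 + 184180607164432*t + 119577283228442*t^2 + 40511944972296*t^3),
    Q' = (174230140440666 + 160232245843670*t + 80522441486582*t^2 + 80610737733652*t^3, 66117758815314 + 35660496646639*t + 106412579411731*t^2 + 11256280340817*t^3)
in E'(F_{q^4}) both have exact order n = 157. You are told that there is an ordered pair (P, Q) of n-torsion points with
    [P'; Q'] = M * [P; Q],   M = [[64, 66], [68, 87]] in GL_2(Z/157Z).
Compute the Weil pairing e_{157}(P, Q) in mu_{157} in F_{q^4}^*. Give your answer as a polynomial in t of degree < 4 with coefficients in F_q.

212587975446311 + 209465639048232*t + 207999973217240*t^2 + 103754489289847*t^3

Under M = [[64,66],[68,87]] in GL_2(Z/157), e_{157}(P',Q') = e_{157}(P,Q)^(64*87-66*68 mod 157).
64*87 - 66*68 = 1080; reduced mod 157: det = 138, inverse 33.
Set x_W=11870946072313*u, y_W=11870946072313*v; then E': y_W^2=x_W^3+220072927628*x_W.
Miller loop for e_{157} over F_{272979558904597^4}: bits of 157 = 10011101; 7 double steps + 4 add steps, l/v at each.
f_P(D_Q)/f_Q(D_P) = 27826200100884 + 232761518095482*t + 132335375552993*t^2 + 61933903575114*t^3.
Hence e(P,Q) = 212587975446311 + 209465639048232*t + 207999973217240*t^2 + 103754489289847*t^3 in F_{272979558904597^4}^*.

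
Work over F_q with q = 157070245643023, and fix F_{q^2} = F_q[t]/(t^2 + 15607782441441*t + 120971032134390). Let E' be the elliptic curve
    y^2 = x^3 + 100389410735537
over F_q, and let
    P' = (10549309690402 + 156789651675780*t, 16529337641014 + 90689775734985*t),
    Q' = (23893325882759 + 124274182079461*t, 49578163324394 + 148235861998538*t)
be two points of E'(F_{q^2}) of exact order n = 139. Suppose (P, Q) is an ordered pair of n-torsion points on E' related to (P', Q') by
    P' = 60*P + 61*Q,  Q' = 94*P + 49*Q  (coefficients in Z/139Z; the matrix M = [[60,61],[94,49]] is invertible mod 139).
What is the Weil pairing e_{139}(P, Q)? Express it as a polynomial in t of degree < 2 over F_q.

130249749585897 + 104885738335536*t

e_{139}(aP+bQ,cP+dQ) = e_{139}(P,Q)^(ad-bc); with (a,b,c,d)=(60,61,94,49) this gives the det-139 law.
Inverting 125 mod 139: 129. Thus e_{139}(P,Q) = e(P',Q')^{129}.
Run Miller on y^2=x^3+100389410735537 over F_{157070245643023}: ladder 10001011 (8 bits); e = f_P(D_Q)/f_Q(D_P).
The quotient is 98644371989030 + 127239851815477*t.
Finally e_{139}(P,Q) = 130249749585897 + 104885738335536*t.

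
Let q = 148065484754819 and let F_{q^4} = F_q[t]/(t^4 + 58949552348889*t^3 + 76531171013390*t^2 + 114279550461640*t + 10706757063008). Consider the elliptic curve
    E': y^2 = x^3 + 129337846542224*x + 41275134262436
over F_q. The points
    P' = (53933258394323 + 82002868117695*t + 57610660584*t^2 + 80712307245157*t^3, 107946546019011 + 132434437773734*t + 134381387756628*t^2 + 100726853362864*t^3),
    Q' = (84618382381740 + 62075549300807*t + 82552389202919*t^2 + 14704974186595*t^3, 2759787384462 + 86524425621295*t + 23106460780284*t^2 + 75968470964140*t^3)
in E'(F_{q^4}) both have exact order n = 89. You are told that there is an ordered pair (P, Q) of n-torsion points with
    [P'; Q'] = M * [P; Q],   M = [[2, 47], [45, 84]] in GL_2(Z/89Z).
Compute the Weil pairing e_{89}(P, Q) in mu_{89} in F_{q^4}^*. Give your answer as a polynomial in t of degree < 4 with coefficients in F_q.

Alternating bilinearity on E[89] (values in mu_{89} in F_{148065484754819^4}) gives e(P',Q') = e(P,Q)^det(M).
2*84 - 47*45 = -1947; reduced mod 89: det = 11, inverse 81.
n = 89 = (1011001)_2 (7 bits, wt 4); accumulate f_{89,P'}(Q'+S)/f_{89,P'}(S) along the 6-step ladder.
Result: e(P',Q') = 118503722471903 + 73057172411640*t + 36548932026031*t^2 + 28085271948786*t^3.
Thus e_{89}(P,Q) = 115038592760572 + 11372430600766*t + 100390212362736*t^2 + 79571278277534*t^3.

115038592760572 + 11372430600766*t + 100390212362736*t^2 + 79571278277534*t^3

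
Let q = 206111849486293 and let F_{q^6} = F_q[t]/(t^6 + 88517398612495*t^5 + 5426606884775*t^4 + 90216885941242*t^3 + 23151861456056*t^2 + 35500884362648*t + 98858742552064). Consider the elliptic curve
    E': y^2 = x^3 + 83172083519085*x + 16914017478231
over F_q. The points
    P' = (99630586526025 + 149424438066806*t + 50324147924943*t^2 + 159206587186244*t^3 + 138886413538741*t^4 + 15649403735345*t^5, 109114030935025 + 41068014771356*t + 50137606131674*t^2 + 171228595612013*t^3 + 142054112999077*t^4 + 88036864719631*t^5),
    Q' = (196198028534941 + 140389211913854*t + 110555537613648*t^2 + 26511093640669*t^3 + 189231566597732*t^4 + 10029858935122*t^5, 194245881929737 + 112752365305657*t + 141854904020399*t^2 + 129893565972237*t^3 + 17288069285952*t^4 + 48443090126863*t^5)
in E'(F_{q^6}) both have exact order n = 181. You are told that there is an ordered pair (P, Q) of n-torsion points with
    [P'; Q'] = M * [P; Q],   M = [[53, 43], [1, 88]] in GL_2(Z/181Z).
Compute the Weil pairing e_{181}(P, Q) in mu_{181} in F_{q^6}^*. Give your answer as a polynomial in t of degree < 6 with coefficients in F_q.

29915436019547 + 34956362594116*t + 131346854252579*t^2 + 182349272572753*t^3 + 49068202936733*t^4 + 123892714912637*t^5

The 181-Weil pairing on E[181] over F_{206111849486293} is alternating-bilinear: e_{181}(P',Q') = e_{181}(P,Q)^det(M).
So e_{181}(P,Q) = e_{181}(P',Q')^{66}, since 96*66 = 1 mod 181.
Miller loop for e_{181} over F_{206111849486293^6}: bits of 181 = 10110101; 7 double steps + 4 add steps, l/v at each.
e_{181}(P',Q') = 88688227548202 + 20369629646164*t + 90348461782821*t^2 + 147157058625191*t^3 + 177504397042067*t^4 + 62849627218008*t^5.
Thus e_{181}(P,Q) = 29915436019547 + 34956362594116*t + 131346854252579*t^2 + 182349272572753*t^3 + 49068202936733*t^4 + 123892714912637*t^5.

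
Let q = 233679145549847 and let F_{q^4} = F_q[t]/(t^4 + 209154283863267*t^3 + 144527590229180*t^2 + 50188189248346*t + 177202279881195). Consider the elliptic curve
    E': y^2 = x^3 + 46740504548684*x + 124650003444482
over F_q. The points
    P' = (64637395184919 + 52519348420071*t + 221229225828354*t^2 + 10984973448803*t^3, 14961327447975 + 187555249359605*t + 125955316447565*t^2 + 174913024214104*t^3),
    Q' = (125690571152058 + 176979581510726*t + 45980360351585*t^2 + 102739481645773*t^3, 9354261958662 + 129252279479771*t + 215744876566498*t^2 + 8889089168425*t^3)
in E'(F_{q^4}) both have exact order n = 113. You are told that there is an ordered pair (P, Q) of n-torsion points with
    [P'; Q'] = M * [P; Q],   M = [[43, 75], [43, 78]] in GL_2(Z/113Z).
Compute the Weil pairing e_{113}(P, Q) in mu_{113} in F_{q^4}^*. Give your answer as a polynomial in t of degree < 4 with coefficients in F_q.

79470217987437 + 113902582301885*t + 228508376135255*t^2 + 69708015215321*t^3

The 113-Weil pairing on E[113] over F_{233679145549847} is alternating-bilinear: e_{113}(P',Q') = e_{113}(P,Q)^det(M).
det(M) mod 113 = 16; its inverse in (Z/113)^* is 106 (check: 16*106 mod 113 = 1).
7-bit Miller (1110001) on E'/F_{233679145549847} with a'=46740504548684, b'=124650003444482: accumulate tangent/chord ratios at Q'+S and P'+S'.
e_{113}(P',Q') = 143434465095085 + 230002606698007*t + 80610704474888*t^2 + 74041476071432*t^3.
(143434465095085 + 230002606698007*t + 80610704474888*t^2 + 74041476071432*t^3)^{106} mod (233679145549847,f) = 79470217987437 + 113902582301885*t + 228508376135255*t^2 + 69708015215321*t^3.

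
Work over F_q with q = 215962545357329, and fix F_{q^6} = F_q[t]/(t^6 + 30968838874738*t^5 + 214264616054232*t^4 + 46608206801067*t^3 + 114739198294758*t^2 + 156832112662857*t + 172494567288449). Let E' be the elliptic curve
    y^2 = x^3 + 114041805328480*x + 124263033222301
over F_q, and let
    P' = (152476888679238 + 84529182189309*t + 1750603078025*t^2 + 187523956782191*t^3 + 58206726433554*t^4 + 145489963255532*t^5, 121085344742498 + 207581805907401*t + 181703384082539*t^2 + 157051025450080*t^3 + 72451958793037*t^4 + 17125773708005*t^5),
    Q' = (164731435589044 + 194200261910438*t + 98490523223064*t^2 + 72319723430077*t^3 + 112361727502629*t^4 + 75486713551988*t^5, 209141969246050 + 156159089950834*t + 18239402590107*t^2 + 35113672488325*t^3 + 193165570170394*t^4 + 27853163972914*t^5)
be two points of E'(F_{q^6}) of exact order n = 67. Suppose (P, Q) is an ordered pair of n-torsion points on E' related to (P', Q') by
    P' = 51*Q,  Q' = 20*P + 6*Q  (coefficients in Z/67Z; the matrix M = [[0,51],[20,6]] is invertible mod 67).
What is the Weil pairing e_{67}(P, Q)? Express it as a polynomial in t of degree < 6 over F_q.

40756157615078 + 73624975987437*t + 152361657142260*t^2 + 91465158252213*t^3 + 180359807954567*t^4 + 156377371865769*t^5

The 67-Weil pairing on E[67] over F_{215962545357329} is alternating-bilinear: e_{67}(P',Q') = e_{67}(P,Q)^det(M).
det(M) mod 67 = 52; its inverse in (Z/67)^* is 58 (check: 52*58 mod 67 = 1).
n = 67 = (1000011)_2 (7 bits, wt 3); accumulate f_{67,P'}(Q'+S)/f_{67,P'}(S) along the 6-step ladder.
Result: e(P',Q') = 44570119705314 + 115749701787024*t + 127973498307216*t^2 + 49255745241772*t^3 + 78885564811269*t^4 + 209242041378408*t^5.
e_{67}(P,Q) = (44570119705314 + 115749701787024*t + 127973498307216*t^2 + 49255745241772*t^3 + 78885564811269*t^4 + 209242041378408*t^5)^{58} = 40756157615078 + 73624975987437*t + 152361657142260*t^2 + 91465158252213*t^3 + 180359807954567*t^4 + 156377371865769*t^5.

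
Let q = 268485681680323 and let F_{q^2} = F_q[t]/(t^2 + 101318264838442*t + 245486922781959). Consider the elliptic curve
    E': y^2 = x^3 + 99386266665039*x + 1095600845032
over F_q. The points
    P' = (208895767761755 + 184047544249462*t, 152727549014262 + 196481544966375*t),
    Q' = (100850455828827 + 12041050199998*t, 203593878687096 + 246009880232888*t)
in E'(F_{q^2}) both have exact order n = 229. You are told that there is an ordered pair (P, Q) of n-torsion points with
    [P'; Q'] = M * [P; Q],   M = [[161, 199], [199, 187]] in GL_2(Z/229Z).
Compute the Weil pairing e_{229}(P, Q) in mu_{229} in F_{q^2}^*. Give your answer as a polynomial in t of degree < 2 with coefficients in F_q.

89934464567943 + 180849802952003*t

e_{229} is bilinear + alternating on E[229], so e_{229}(161*P + 199*Q, 199*P + 187*Q) = e_{229}(P,Q)^(161*187-199*199).
So e_{229}(P,Q) = e_{229}(P',Q')^{205}, since 124*205 = 1 mod 229.
Miller loop for e_{229} over F_{268485681680323^2}: bits of 229 = 11100101; 7 double steps + 4 add steps, l/v at each.
The quotient is 230078425534892 + 236006873615618*t.
Finally e_{229}(P,Q) = 89934464567943 + 180849802952003*t.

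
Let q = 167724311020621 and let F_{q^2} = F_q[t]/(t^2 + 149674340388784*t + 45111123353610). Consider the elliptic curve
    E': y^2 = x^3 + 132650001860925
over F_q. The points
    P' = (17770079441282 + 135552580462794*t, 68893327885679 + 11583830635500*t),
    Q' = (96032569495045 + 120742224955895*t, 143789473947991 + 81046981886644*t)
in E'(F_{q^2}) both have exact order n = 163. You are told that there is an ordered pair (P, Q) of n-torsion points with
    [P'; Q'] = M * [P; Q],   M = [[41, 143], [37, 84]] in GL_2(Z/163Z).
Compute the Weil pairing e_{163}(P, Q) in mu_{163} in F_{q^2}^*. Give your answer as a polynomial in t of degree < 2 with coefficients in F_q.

85278304858519 + 165959339361471*t

e_{163}(aP+bQ,cP+dQ) = e_{163}(P,Q)^(ad-bc); with (a,b,c,d)=(41,143,37,84) this gives the det-163 law.
det M = 41*84 - 143*37 = -1847 = 109 (mod 163); 109^{-1} = 3 (mod 163).
8-bit Miller (10100011) on E'/F_{167724311020621} with a'=0, b'=132650001860925: accumulate tangent/chord ratios at Q'+S and P'+S'.
The quotient is 75890927555149 + 155946179751369*t.
Raise to 3: e(P,Q) = 85278304858519 + 165959339361471*t in mu_{163}.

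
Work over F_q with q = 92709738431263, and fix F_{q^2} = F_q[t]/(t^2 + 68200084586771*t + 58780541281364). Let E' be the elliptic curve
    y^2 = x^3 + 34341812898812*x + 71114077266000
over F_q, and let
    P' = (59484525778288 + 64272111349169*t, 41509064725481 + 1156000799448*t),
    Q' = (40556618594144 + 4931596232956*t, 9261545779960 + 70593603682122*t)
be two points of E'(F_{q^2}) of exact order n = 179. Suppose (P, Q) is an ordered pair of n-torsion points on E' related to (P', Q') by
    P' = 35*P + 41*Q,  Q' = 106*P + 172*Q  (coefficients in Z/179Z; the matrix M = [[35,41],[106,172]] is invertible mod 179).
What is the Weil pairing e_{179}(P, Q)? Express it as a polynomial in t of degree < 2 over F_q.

Since e_{179}(P,P)=e_{179}(Q,Q)=1 and e_{179}(Q,P)=e_{179}(P,Q)^{-1}, expanding e_{179}(35*P + 41*Q,106*P + 172*Q) leaves e(P,Q)^det(M).
det(M) mod 179 = 63; its inverse in (Z/179)^* is 54 (check: 63*54 mod 179 = 1).
Double-and-add over 10110011: 8-1 doublings, 5-1 additions; each step l_{T,T}/v_{2T} or l_{T,P'}/v at Q'+S for random S.
So e_{179}(P',Q') = 50579736442866 + 15925659180681*t.
Thus e_{179}(P,Q) = 63424380758170 + 56849918172507*t.

63424380758170 + 56849918172507*t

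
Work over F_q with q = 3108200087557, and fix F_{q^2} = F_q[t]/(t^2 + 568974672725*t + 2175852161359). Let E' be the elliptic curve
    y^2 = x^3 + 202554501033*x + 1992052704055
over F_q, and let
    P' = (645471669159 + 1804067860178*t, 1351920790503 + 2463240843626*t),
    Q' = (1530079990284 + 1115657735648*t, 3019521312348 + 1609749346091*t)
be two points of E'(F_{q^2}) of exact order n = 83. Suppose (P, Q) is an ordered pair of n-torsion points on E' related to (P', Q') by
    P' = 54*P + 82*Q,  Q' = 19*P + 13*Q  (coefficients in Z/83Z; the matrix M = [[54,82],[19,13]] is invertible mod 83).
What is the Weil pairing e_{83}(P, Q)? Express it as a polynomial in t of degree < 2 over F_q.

3097988155472 + 733062943938*t

Since e_{83}(P,P)=e_{83}(Q,Q)=1 and e_{83}(Q,P)=e_{83}(P,Q)^{-1}, expanding e_{83}(54*P + 82*Q,19*P + 13*Q) leaves e(P,Q)^det(M).
det M = 54*13 - 82*19 = -856 = 57 (mod 83); 57^{-1} = 67 (mod 83).
Run Miller on y^2=x^3+202554501033*x+1992052704055 over F_{3108200087557}: ladder 1010011 (7 bits); e = f_P(D_Q)/f_Q(D_P).
Result: e(P',Q') = 719507858925 + 2756478155254*t.
Finally e_{83}(P,Q) = 3097988155472 + 733062943938*t.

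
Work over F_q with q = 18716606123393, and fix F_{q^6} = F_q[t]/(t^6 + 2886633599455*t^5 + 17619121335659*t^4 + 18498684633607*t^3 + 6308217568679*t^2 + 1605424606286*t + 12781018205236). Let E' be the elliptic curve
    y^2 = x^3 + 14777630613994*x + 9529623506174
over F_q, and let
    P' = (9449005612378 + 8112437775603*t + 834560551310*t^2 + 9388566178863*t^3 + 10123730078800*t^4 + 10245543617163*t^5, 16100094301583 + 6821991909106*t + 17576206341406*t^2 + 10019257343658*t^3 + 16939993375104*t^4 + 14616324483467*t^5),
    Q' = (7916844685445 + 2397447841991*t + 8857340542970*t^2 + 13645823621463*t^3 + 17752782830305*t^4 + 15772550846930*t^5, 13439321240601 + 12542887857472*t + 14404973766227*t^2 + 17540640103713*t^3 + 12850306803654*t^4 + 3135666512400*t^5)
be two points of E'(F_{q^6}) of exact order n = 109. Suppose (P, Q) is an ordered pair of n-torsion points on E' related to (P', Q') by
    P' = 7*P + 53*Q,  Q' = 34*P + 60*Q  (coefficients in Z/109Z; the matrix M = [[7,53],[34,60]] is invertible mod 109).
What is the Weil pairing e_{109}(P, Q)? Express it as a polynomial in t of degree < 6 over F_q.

e_{109}(aP+bQ,cP+dQ) = e_{109}(P,Q)^(ad-bc); with (a,b,c,d)=(7,53,34,60) this gives the det-109 law.
det(M) mod 109 = 35; its inverse in (Z/109)^* is 81 (check: 35*81 mod 109 = 1).
n = 109 = (1101101)_2 (7 bits, wt 5); accumulate f_{109,P'}(Q'+S)/f_{109,P'}(S) along the 6-step ladder.
e_{109}(P',Q') = 5348942401499 + 15656932199728*t + 11154707121605*t^2 + 14431100031145*t^3 + 3090609517301*t^4 + 3887483075861*t^5.
Finally e_{109}(P,Q) = 5785812136092 + 10591311830926*t + 15788205976852*t^2 + 16751810466598*t^3 + 14142640194799*t^4 + 17169802101772*t^5.

5785812136092 + 10591311830926*t + 15788205976852*t^2 + 16751810466598*t^3 + 14142640194799*t^4 + 17169802101772*t^5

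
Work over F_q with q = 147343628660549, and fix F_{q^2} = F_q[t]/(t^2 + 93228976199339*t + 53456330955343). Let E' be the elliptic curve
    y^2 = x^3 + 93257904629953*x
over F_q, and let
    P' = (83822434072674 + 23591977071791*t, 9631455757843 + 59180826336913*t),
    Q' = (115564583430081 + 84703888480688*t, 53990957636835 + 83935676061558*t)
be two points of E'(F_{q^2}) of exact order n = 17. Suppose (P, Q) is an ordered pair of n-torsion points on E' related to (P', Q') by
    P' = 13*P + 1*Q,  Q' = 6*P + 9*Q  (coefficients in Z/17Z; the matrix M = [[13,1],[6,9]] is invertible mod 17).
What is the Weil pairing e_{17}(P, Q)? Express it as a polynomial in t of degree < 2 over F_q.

35730128983583 + 133668772024683*t

The 17-Weil pairing on E[17] over F_{147343628660549} is alternating-bilinear: e_{17}(P',Q') = e_{17}(P,Q)^det(M).
13*9 - 1*6 = 111; reduced mod 17: det = 9, inverse 2.
Miller loop for e_{17} over F_{147343628660549^2}: bits of 17 = 10001; 4 double steps + 1 add steps, l/v at each.
The quotient is 74942744118391 + 21462366366323*t.
(74942744118391 + 21462366366323*t)^{2} mod (147343628660549,f) = 35730128983583 + 133668772024683*t.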